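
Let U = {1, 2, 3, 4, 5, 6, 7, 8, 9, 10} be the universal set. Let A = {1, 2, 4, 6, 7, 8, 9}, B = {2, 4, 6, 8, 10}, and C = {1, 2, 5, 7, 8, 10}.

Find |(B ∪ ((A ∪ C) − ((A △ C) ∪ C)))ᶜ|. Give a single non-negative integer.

A ∪ C = {1, 2, 4, 5, 6, 7, 8, 9, 10}
A △ C = {4, 5, 6, 9, 10}
(A △ C) ∪ C = {1, 2, 4, 5, 6, 7, 8, 9, 10}
(A ∪ C) − ((A △ C) ∪ C) = {}
B ∪ ((A ∪ C) − ((A △ C) ∪ C)) = {2, 4, 6, 8, 10}
(B ∪ ((A ∪ C) − ((A △ C) ∪ C)))ᶜ = {1, 3, 5, 7, 9}
|(B ∪ ((A ∪ C) − ((A △ C) ∪ C)))ᶜ| = 5

5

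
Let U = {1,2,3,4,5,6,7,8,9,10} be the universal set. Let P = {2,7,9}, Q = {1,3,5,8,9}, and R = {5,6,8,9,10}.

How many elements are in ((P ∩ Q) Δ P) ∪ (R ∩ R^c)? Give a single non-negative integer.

P ∩ Q = {9}
(P ∩ Q) Δ P = {2,7}
R^c = {1,2,3,4,7}
R ∩ R^c = {}
((P ∩ Q) Δ P) ∪ (R ∩ R^c) = {2,7}
|((P ∩ Q) Δ P) ∪ (R ∩ R^c)| = 2

2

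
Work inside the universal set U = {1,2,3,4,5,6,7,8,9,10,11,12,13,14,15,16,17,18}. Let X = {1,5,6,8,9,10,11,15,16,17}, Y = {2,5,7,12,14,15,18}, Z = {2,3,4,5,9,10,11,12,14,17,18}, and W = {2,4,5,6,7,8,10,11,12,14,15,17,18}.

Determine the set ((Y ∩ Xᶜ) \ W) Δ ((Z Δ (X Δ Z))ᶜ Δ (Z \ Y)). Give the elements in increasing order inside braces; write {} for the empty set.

Xᶜ = {2,3,4,7,12,13,14,18}
Y ∩ Xᶜ = {2,7,12,14,18}
(Y ∩ Xᶜ) \ W = {}
X Δ Z = {1,2,3,4,6,8,12,14,15,16,18}
Z Δ (X Δ Z) = {1,5,6,8,9,10,11,15,16,17}
(Z Δ (X Δ Z))ᶜ = {2,3,4,7,12,13,14,18}
Z \ Y = {3,4,9,10,11,17}
(Z Δ (X Δ Z))ᶜ Δ (Z \ Y) = {2,7,9,10,11,12,13,14,17,18}
((Y ∩ Xᶜ) \ W) Δ ((Z Δ (X Δ Z))ᶜ Δ (Z \ Y)) = {2,7,9,10,11,12,13,14,17,18}

{2,7,9,10,11,12,13,14,17,18}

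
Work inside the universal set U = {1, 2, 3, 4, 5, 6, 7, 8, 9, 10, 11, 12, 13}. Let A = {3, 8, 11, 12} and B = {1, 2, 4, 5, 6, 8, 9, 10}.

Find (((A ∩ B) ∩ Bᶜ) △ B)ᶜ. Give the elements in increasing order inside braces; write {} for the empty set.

{3, 7, 11, 12, 13}

A ∩ B = {8}
Bᶜ = {3, 7, 11, 12, 13}
(A ∩ B) ∩ Bᶜ = {}
((A ∩ B) ∩ Bᶜ) △ B = {1, 2, 4, 5, 6, 8, 9, 10}
(((A ∩ B) ∩ Bᶜ) △ B)ᶜ = {3, 7, 11, 12, 13}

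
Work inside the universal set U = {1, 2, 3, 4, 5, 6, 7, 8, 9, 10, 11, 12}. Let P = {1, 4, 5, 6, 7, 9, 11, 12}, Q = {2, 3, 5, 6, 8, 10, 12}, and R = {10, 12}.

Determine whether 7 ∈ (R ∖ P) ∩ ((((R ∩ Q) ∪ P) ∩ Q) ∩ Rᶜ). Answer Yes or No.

7 ∉ R and 7 ∈ P, so 7 ∉ R ∖ P
7 ∉ R and 7 ∉ Q, so 7 ∉ R ∩ Q
7 ∉ (R ∩ Q) and 7 ∈ P, so 7 ∈ (R ∩ Q) ∪ P
7 ∈ ((R ∩ Q) ∪ P) and 7 ∉ Q, so 7 ∉ ((R ∩ Q) ∪ P) ∩ Q
7 ∉ R, so 7 ∈ Rᶜ
7 ∉ (((R ∩ Q) ∪ P) ∩ Q) and 7 ∈ Rᶜ, so 7 ∉ (((R ∩ Q) ∪ P) ∩ Q) ∩ Rᶜ
7 ∉ (R ∖ P) and 7 ∉ ((((R ∩ Q) ∪ P) ∩ Q) ∩ Rᶜ), so 7 ∉ (R ∖ P) ∩ ((((R ∩ Q) ∪ P) ∩ Q) ∩ Rᶜ)

No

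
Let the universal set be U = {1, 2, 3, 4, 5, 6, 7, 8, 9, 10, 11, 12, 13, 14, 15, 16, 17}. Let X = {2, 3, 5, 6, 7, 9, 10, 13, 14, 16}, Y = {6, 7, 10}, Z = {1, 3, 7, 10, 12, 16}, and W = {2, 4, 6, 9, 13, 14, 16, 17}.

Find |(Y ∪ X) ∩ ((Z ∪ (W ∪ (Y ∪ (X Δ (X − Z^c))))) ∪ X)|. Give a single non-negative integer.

10

Y ∪ X = {2, 3, 5, 6, 7, 9, 10, 13, 14, 16}
Z^c = {2, 4, 5, 6, 8, 9, 11, 13, 14, 15, 17}
X − Z^c = {3, 7, 10, 16}
X Δ (X − Z^c) = {2, 5, 6, 9, 13, 14}
Y ∪ (X Δ (X − Z^c)) = {2, 5, 6, 7, 9, 10, 13, 14}
W ∪ (Y ∪ (X Δ (X − Z^c))) = {2, 4, 5, 6, 7, 9, 10, 13, 14, 16, 17}
Z ∪ (W ∪ (Y ∪ (X Δ (X − Z^c)))) = {1, 2, 3, 4, 5, 6, 7, 9, 10, 12, 13, 14, 16, 17}
(Z ∪ (W ∪ (Y ∪ (X Δ (X − Z^c))))) ∪ X = {1, 2, 3, 4, 5, 6, 7, 9, 10, 12, 13, 14, 16, 17}
(Y ∪ X) ∩ ((Z ∪ (W ∪ (Y ∪ (X Δ (X − Z^c))))) ∪ X) = {2, 3, 5, 6, 7, 9, 10, 13, 14, 16}
|(Y ∪ X) ∩ ((Z ∪ (W ∪ (Y ∪ (X Δ (X − Z^c))))) ∪ X)| = 10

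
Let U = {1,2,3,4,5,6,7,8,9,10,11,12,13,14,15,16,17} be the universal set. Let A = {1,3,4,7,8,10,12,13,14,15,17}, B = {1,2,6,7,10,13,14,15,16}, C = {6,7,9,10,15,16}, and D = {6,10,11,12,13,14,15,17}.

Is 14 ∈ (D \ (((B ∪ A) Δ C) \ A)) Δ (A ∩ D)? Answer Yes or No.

No

14 ∈ B and 14 ∈ A, so 14 ∈ B ∪ A
14 ∈ (B ∪ A) and 14 ∉ C, so 14 ∈ (B ∪ A) Δ C
14 ∈ ((B ∪ A) Δ C) and 14 ∈ A, so 14 ∉ ((B ∪ A) Δ C) \ A
14 ∈ D and 14 ∉ (((B ∪ A) Δ C) \ A), so 14 ∈ D \ (((B ∪ A) Δ C) \ A)
14 ∈ A and 14 ∈ D, so 14 ∈ A ∩ D
14 ∈ (D \ (((B ∪ A) Δ C) \ A)) and 14 ∈ (A ∩ D), so 14 ∉ (D \ (((B ∪ A) Δ C) \ A)) Δ (A ∩ D)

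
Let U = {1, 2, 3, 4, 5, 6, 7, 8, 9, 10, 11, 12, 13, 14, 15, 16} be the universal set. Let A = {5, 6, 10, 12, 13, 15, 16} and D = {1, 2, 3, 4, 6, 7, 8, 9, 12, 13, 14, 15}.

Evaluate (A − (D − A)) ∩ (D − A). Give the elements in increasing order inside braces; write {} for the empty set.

D − A = {1, 2, 3, 4, 7, 8, 9, 14}
A − (D − A) = {5, 6, 10, 12, 13, 15, 16}
(A − (D − A)) ∩ (D − A) = {}

{}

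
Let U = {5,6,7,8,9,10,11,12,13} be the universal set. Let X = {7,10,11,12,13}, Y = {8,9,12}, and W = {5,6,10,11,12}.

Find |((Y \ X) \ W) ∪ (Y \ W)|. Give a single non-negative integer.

Y \ X = {8,9}
(Y \ X) \ W = {8,9}
Y \ W = {8,9}
((Y \ X) \ W) ∪ (Y \ W) = {8,9}
|((Y \ X) \ W) ∪ (Y \ W)| = 2

2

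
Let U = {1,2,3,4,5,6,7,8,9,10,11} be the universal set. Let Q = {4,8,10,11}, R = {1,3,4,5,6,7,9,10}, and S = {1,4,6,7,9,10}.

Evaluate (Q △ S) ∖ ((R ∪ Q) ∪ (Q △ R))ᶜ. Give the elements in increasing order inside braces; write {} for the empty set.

Q △ S = {1,6,7,8,9,11}
R ∪ Q = {1,3,4,5,6,7,8,9,10,11}
Q △ R = {1,3,5,6,7,8,9,11}
(R ∪ Q) ∪ (Q △ R) = {1,3,4,5,6,7,8,9,10,11}
((R ∪ Q) ∪ (Q △ R))ᶜ = {2}
(Q △ S) ∖ ((R ∪ Q) ∪ (Q △ R))ᶜ = {1,6,7,8,9,11}

{1,6,7,8,9,11}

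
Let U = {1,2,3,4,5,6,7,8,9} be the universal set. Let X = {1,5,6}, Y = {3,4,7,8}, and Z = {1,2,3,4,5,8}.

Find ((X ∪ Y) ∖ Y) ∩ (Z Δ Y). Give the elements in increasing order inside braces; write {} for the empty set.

{1,5}

X ∪ Y = {1,3,4,5,6,7,8}
(X ∪ Y) ∖ Y = {1,5,6}
Z Δ Y = {1,2,5,7}
((X ∪ Y) ∖ Y) ∩ (Z Δ Y) = {1,5}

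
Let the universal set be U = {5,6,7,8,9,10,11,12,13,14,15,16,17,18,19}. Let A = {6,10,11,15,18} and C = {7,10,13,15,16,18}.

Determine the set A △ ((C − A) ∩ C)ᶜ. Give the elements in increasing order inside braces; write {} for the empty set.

C − A = {7,13,16}
(C − A) ∩ C = {7,13,16}
((C − A) ∩ C)ᶜ = {5,6,8,9,10,11,12,14,15,17,18,19}
A △ ((C − A) ∩ C)ᶜ = {5,8,9,12,14,17,19}

{5,8,9,12,14,17,19}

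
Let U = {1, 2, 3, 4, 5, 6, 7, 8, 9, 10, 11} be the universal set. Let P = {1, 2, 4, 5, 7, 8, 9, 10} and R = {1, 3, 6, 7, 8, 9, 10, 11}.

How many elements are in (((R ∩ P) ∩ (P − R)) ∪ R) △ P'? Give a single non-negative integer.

5

R ∩ P = {1, 7, 8, 9, 10}
P − R = {2, 4, 5}
(R ∩ P) ∩ (P − R) = {}
((R ∩ P) ∩ (P − R)) ∪ R = {1, 3, 6, 7, 8, 9, 10, 11}
P' = {3, 6, 11}
(((R ∩ P) ∩ (P − R)) ∪ R) △ P' = {1, 7, 8, 9, 10}
|(((R ∩ P) ∩ (P − R)) ∪ R) △ P'| = 5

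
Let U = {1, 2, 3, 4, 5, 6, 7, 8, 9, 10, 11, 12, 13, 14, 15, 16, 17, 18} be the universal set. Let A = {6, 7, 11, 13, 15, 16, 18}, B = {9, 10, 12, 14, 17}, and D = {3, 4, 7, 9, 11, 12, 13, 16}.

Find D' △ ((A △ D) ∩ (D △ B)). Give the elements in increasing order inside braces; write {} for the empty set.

{1, 2, 3, 4, 5, 6, 8, 10, 14, 15, 17, 18}

D' = {1, 2, 5, 6, 8, 10, 14, 15, 17, 18}
A △ D = {3, 4, 6, 9, 12, 15, 18}
D △ B = {3, 4, 7, 10, 11, 13, 14, 16, 17}
(A △ D) ∩ (D △ B) = {3, 4}
D' △ ((A △ D) ∩ (D △ B)) = {1, 2, 3, 4, 5, 6, 8, 10, 14, 15, 17, 18}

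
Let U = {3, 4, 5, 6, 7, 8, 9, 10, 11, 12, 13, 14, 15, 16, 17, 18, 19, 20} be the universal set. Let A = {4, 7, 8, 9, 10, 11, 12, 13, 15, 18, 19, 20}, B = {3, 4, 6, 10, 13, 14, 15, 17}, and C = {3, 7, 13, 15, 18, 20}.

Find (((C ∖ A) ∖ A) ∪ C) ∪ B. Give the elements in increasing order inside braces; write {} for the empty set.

C ∖ A = {3}
(C ∖ A) ∖ A = {3}
((C ∖ A) ∖ A) ∪ C = {3, 7, 13, 15, 18, 20}
(((C ∖ A) ∖ A) ∪ C) ∪ B = {3, 4, 6, 7, 10, 13, 14, 15, 17, 18, 20}

{3, 4, 6, 7, 10, 13, 14, 15, 17, 18, 20}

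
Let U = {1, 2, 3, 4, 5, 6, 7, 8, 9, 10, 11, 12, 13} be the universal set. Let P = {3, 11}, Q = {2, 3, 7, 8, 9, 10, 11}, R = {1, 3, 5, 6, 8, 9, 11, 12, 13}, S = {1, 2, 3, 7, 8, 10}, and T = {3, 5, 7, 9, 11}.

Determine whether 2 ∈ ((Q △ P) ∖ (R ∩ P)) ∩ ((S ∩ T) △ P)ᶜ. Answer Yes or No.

Yes

2 ∈ Q and 2 ∉ P, so 2 ∈ Q △ P
2 ∉ R and 2 ∉ P, so 2 ∉ R ∩ P
2 ∈ (Q △ P) and 2 ∉ (R ∩ P), so 2 ∈ (Q △ P) ∖ (R ∩ P)
2 ∈ S and 2 ∉ T, so 2 ∉ S ∩ T
2 ∉ (S ∩ T) and 2 ∉ P, so 2 ∉ (S ∩ T) △ P
2 ∈ ((S ∩ T) △ P)ᶜ since 2 ∉ ((S ∩ T) △ P)
2 ∈ ((Q △ P) ∖ (R ∩ P)) and 2 ∈ ((S ∩ T) △ P)ᶜ, so 2 ∈ ((Q △ P) ∖ (R ∩ P)) ∩ ((S ∩ T) △ P)ᶜ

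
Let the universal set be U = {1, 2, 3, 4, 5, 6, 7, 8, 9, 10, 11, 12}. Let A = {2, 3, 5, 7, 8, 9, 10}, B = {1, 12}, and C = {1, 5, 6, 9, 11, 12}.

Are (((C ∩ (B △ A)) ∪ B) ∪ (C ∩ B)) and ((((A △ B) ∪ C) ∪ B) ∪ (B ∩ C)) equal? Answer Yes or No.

No

B △ A = {1, 2, 3, 5, 7, 8, 9, 10, 12}
C ∩ (B △ A) = {1, 5, 9, 12}
(C ∩ (B △ A)) ∪ B = {1, 5, 9, 12}
C ∩ B = {1, 12}
((C ∩ (B △ A)) ∪ B) ∪ (C ∩ B) = {1, 5, 9, 12}
A △ B = {1, 2, 3, 5, 7, 8, 9, 10, 12}
(A △ B) ∪ C = {1, 2, 3, 5, 6, 7, 8, 9, 10, 11, 12}
((A △ B) ∪ C) ∪ B = {1, 2, 3, 5, 6, 7, 8, 9, 10, 11, 12}
B ∩ C = {1, 12}
(((A △ B) ∪ C) ∪ B) ∪ (B ∩ C) = {1, 2, 3, 5, 6, 7, 8, 9, 10, 11, 12}
2 ∈ (((A △ B) ∪ C) ∪ B) ∪ (B ∩ C) but 2 ∉ ((C ∩ (B △ A)) ∪ B) ∪ (C ∩ B), so they differ.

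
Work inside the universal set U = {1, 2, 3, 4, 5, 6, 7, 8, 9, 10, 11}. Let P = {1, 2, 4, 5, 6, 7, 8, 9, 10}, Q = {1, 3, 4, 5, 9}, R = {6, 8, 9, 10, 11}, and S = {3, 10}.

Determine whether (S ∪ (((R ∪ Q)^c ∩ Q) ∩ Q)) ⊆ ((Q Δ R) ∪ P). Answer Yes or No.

Yes

R ∪ Q = {1, 3, 4, 5, 6, 8, 9, 10, 11}
(R ∪ Q)^c = {2, 7}
(R ∪ Q)^c ∩ Q = {}
((R ∪ Q)^c ∩ Q) ∩ Q = {}
S ∪ (((R ∪ Q)^c ∩ Q) ∩ Q) = {3, 10}
Q Δ R = {1, 3, 4, 5, 6, 8, 10, 11}
(Q Δ R) ∪ P = {1, 2, 3, 4, 5, 6, 7, 8, 9, 10, 11}
Every element of {3, 10} is in {1, 2, 3, 4, 5, 6, 7, 8, 9, 10, 11}, so S ∪ (((R ∪ Q)^c ∩ Q) ∩ Q) ⊆ (Q Δ R) ∪ P.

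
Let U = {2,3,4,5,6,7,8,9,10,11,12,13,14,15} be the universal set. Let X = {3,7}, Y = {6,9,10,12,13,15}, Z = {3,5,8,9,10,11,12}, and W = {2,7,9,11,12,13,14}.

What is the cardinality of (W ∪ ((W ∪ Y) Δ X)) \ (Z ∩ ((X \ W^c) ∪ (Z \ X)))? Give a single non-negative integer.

7

W ∪ Y = {2,6,7,9,10,11,12,13,14,15}
(W ∪ Y) Δ X = {2,3,6,9,10,11,12,13,14,15}
W ∪ ((W ∪ Y) Δ X) = {2,3,6,7,9,10,11,12,13,14,15}
W^c = {3,4,5,6,8,10,15}
X \ W^c = {7}
Z \ X = {5,8,9,10,11,12}
(X \ W^c) ∪ (Z \ X) = {5,7,8,9,10,11,12}
Z ∩ ((X \ W^c) ∪ (Z \ X)) = {5,8,9,10,11,12}
(W ∪ ((W ∪ Y) Δ X)) \ (Z ∩ ((X \ W^c) ∪ (Z \ X))) = {2,3,6,7,13,14,15}
|(W ∪ ((W ∪ Y) Δ X)) \ (Z ∩ ((X \ W^c) ∪ (Z \ X)))| = 7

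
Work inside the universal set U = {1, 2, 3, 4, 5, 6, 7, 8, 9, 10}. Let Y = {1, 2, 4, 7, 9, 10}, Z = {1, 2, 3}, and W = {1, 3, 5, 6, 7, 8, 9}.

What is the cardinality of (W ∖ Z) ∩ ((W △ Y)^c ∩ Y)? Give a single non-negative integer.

2

W ∖ Z = {5, 6, 7, 8, 9}
W △ Y = {2, 3, 4, 5, 6, 8, 10}
(W △ Y)^c = {1, 7, 9}
(W △ Y)^c ∩ Y = {1, 7, 9}
(W ∖ Z) ∩ ((W △ Y)^c ∩ Y) = {7, 9}
|(W ∖ Z) ∩ ((W △ Y)^c ∩ Y)| = 2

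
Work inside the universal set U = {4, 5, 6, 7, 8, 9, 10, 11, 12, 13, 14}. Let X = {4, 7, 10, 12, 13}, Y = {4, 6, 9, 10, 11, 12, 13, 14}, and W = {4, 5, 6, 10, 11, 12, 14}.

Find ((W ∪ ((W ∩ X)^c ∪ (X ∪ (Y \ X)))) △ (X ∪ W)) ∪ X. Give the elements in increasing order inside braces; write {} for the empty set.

W ∩ X = {4, 10, 12}
(W ∩ X)^c = {5, 6, 7, 8, 9, 11, 13, 14}
Y \ X = {6, 9, 11, 14}
X ∪ (Y \ X) = {4, 6, 7, 9, 10, 11, 12, 13, 14}
(W ∩ X)^c ∪ (X ∪ (Y \ X)) = {4, 5, 6, 7, 8, 9, 10, 11, 12, 13, 14}
W ∪ ((W ∩ X)^c ∪ (X ∪ (Y \ X))) = {4, 5, 6, 7, 8, 9, 10, 11, 12, 13, 14}
X ∪ W = {4, 5, 6, 7, 10, 11, 12, 13, 14}
(W ∪ ((W ∩ X)^c ∪ (X ∪ (Y \ X)))) △ (X ∪ W) = {8, 9}
((W ∪ ((W ∩ X)^c ∪ (X ∪ (Y \ X)))) △ (X ∪ W)) ∪ X = {4, 7, 8, 9, 10, 12, 13}

{4, 7, 8, 9, 10, 12, 13}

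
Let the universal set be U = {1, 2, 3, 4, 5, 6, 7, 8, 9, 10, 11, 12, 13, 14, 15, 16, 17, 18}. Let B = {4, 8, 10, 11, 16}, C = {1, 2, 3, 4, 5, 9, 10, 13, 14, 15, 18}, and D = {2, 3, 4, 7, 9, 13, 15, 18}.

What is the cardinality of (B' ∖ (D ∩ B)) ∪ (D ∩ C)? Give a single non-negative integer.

B' = {1, 2, 3, 5, 6, 7, 9, 12, 13, 14, 15, 17, 18}
D ∩ B = {4}
B' ∖ (D ∩ B) = {1, 2, 3, 5, 6, 7, 9, 12, 13, 14, 15, 17, 18}
D ∩ C = {2, 3, 4, 9, 13, 15, 18}
(B' ∖ (D ∩ B)) ∪ (D ∩ C) = {1, 2, 3, 4, 5, 6, 7, 9, 12, 13, 14, 15, 17, 18}
|(B' ∖ (D ∩ B)) ∪ (D ∩ C)| = 14

14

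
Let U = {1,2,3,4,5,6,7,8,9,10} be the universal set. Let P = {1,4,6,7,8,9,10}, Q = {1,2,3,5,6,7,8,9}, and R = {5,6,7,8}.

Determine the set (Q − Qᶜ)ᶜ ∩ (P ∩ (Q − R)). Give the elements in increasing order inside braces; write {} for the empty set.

Qᶜ = {4,10}
Q − Qᶜ = {1,2,3,5,6,7,8,9}
(Q − Qᶜ)ᶜ = {4,10}
Q − R = {1,2,3,9}
P ∩ (Q − R) = {1,9}
(Q − Qᶜ)ᶜ ∩ (P ∩ (Q − R)) = {}

{}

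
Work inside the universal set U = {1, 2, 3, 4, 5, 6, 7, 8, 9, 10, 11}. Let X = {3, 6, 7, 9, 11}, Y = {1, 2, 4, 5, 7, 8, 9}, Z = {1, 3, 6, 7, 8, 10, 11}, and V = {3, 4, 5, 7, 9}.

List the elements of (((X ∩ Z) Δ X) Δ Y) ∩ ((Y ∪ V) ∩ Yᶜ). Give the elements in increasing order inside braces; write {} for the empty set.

X ∩ Z = {3, 6, 7, 11}
(X ∩ Z) Δ X = {9}
((X ∩ Z) Δ X) Δ Y = {1, 2, 4, 5, 7, 8}
Y ∪ V = {1, 2, 3, 4, 5, 7, 8, 9}
Yᶜ = {3, 6, 10, 11}
(Y ∪ V) ∩ Yᶜ = {3}
(((X ∩ Z) Δ X) Δ Y) ∩ ((Y ∪ V) ∩ Yᶜ) = {}

{}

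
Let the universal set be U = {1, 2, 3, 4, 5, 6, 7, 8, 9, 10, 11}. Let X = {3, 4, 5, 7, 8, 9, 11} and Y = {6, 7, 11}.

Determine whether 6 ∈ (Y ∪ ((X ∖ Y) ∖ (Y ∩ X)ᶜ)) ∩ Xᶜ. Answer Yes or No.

Yes

6 ∉ X and 6 ∈ Y, so 6 ∉ X ∖ Y
6 ∈ Y and 6 ∉ X, so 6 ∉ Y ∩ X
6 ∈ (Y ∩ X)ᶜ since 6 ∉ (Y ∩ X)
6 ∉ (X ∖ Y) and 6 ∈ (Y ∩ X)ᶜ, so 6 ∉ (X ∖ Y) ∖ (Y ∩ X)ᶜ
6 ∈ Y and 6 ∉ ((X ∖ Y) ∖ (Y ∩ X)ᶜ), so 6 ∈ Y ∪ ((X ∖ Y) ∖ (Y ∩ X)ᶜ)
6 ∉ X, so 6 ∈ Xᶜ
6 ∈ (Y ∪ ((X ∖ Y) ∖ (Y ∩ X)ᶜ)) and 6 ∈ Xᶜ, so 6 ∈ (Y ∪ ((X ∖ Y) ∖ (Y ∩ X)ᶜ)) ∩ Xᶜ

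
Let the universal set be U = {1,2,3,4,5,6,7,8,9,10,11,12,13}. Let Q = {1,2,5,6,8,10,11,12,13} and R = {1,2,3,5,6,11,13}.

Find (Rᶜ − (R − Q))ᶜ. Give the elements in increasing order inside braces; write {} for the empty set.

Rᶜ = {4,7,8,9,10,12}
R − Q = {3}
Rᶜ − (R − Q) = {4,7,8,9,10,12}
(Rᶜ − (R − Q))ᶜ = {1,2,3,5,6,11,13}

{1,2,3,5,6,11,13}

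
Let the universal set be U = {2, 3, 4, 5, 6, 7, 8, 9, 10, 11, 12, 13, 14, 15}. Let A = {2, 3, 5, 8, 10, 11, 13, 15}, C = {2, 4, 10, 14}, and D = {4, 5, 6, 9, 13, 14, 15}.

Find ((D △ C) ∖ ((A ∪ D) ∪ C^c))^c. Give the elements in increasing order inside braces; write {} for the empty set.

{2, 3, 4, 5, 6, 7, 8, 9, 10, 11, 12, 13, 14, 15}

D △ C = {2, 5, 6, 9, 10, 13, 15}
A ∪ D = {2, 3, 4, 5, 6, 8, 9, 10, 11, 13, 14, 15}
C^c = {3, 5, 6, 7, 8, 9, 11, 12, 13, 15}
(A ∪ D) ∪ C^c = {2, 3, 4, 5, 6, 7, 8, 9, 10, 11, 12, 13, 14, 15}
(D △ C) ∖ ((A ∪ D) ∪ C^c) = {}
((D △ C) ∖ ((A ∪ D) ∪ C^c))^c = {2, 3, 4, 5, 6, 7, 8, 9, 10, 11, 12, 13, 14, 15}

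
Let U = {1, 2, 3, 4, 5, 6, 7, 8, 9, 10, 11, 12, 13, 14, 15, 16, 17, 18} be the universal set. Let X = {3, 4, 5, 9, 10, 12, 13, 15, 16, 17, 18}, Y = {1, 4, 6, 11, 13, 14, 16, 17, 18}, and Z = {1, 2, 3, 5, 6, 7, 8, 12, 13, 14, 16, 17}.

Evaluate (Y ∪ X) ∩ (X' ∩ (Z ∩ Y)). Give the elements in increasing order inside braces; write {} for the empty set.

{1, 6, 14}

Y ∪ X = {1, 3, 4, 5, 6, 9, 10, 11, 12, 13, 14, 15, 16, 17, 18}
X' = {1, 2, 6, 7, 8, 11, 14}
Z ∩ Y = {1, 6, 13, 14, 16, 17}
X' ∩ (Z ∩ Y) = {1, 6, 14}
(Y ∪ X) ∩ (X' ∩ (Z ∩ Y)) = {1, 6, 14}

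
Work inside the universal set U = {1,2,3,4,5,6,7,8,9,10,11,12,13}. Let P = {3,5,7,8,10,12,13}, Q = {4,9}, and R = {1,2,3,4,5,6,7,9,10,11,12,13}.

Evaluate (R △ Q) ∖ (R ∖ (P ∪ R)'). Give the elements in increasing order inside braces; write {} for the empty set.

R △ Q = {1,2,3,5,6,7,10,11,12,13}
P ∪ R = {1,2,3,4,5,6,7,8,9,10,11,12,13}
(P ∪ R)' = {}
R ∖ (P ∪ R)' = {1,2,3,4,5,6,7,9,10,11,12,13}
(R △ Q) ∖ (R ∖ (P ∪ R)') = {}

{}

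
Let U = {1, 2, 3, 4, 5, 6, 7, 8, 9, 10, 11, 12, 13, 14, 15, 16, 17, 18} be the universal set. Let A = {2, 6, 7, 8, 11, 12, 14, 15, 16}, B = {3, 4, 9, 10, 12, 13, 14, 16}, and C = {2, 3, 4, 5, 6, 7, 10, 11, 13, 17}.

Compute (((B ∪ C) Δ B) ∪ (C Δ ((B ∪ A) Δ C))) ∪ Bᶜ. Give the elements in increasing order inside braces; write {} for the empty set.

{1, 2, 3, 4, 5, 6, 7, 8, 9, 10, 11, 12, 13, 14, 15, 16, 17, 18}

B ∪ C = {2, 3, 4, 5, 6, 7, 9, 10, 11, 12, 13, 14, 16, 17}
(B ∪ C) Δ B = {2, 5, 6, 7, 11, 17}
B ∪ A = {2, 3, 4, 6, 7, 8, 9, 10, 11, 12, 13, 14, 15, 16}
(B ∪ A) Δ C = {5, 8, 9, 12, 14, 15, 16, 17}
C Δ ((B ∪ A) Δ C) = {2, 3, 4, 6, 7, 8, 9, 10, 11, 12, 13, 14, 15, 16}
((B ∪ C) Δ B) ∪ (C Δ ((B ∪ A) Δ C)) = {2, 3, 4, 5, 6, 7, 8, 9, 10, 11, 12, 13, 14, 15, 16, 17}
Bᶜ = {1, 2, 5, 6, 7, 8, 11, 15, 17, 18}
(((B ∪ C) Δ B) ∪ (C Δ ((B ∪ A) Δ C))) ∪ Bᶜ = {1, 2, 3, 4, 5, 6, 7, 8, 9, 10, 11, 12, 13, 14, 15, 16, 17, 18}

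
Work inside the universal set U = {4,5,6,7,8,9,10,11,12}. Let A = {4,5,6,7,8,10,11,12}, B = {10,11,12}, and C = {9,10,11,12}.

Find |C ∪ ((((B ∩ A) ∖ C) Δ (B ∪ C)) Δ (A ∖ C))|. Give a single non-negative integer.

B ∩ A = {10,11,12}
(B ∩ A) ∖ C = {}
B ∪ C = {9,10,11,12}
((B ∩ A) ∖ C) Δ (B ∪ C) = {9,10,11,12}
A ∖ C = {4,5,6,7,8}
(((B ∩ A) ∖ C) Δ (B ∪ C)) Δ (A ∖ C) = {4,5,6,7,8,9,10,11,12}
C ∪ ((((B ∩ A) ∖ C) Δ (B ∪ C)) Δ (A ∖ C)) = {4,5,6,7,8,9,10,11,12}
|C ∪ ((((B ∩ A) ∖ C) Δ (B ∪ C)) Δ (A ∖ C))| = 9

9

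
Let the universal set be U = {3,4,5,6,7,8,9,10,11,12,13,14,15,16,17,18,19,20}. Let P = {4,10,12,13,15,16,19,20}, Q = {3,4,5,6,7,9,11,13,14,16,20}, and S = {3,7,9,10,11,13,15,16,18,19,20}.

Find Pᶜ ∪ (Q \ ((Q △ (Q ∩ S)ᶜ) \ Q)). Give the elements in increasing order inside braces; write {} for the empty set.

{3,4,5,6,7,8,9,11,13,14,16,17,18,20}

Pᶜ = {3,5,6,7,8,9,11,14,17,18}
Q ∩ S = {3,7,9,11,13,16,20}
(Q ∩ S)ᶜ = {4,5,6,8,10,12,14,15,17,18,19}
Q △ (Q ∩ S)ᶜ = {3,7,8,9,10,11,12,13,15,16,17,18,19,20}
(Q △ (Q ∩ S)ᶜ) \ Q = {8,10,12,15,17,18,19}
Q \ ((Q △ (Q ∩ S)ᶜ) \ Q) = {3,4,5,6,7,9,11,13,14,16,20}
Pᶜ ∪ (Q \ ((Q △ (Q ∩ S)ᶜ) \ Q)) = {3,4,5,6,7,8,9,11,13,14,16,17,18,20}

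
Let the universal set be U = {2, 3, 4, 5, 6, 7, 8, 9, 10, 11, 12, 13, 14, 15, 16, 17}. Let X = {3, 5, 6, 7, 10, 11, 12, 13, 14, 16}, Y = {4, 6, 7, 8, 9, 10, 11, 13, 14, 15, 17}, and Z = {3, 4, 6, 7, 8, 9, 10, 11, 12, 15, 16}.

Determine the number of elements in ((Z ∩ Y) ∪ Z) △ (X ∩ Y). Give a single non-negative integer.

9

Z ∩ Y = {4, 6, 7, 8, 9, 10, 11, 15}
(Z ∩ Y) ∪ Z = {3, 4, 6, 7, 8, 9, 10, 11, 12, 15, 16}
X ∩ Y = {6, 7, 10, 11, 13, 14}
((Z ∩ Y) ∪ Z) △ (X ∩ Y) = {3, 4, 8, 9, 12, 13, 14, 15, 16}
|((Z ∩ Y) ∪ Z) △ (X ∩ Y)| = 9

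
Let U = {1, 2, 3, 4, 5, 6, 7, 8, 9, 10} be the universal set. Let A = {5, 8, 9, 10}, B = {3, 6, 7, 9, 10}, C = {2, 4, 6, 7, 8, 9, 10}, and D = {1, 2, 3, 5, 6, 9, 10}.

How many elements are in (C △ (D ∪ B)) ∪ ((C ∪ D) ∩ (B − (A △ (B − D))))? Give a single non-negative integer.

D ∪ B = {1, 2, 3, 5, 6, 7, 9, 10}
C △ (D ∪ B) = {1, 3, 4, 5, 8}
C ∪ D = {1, 2, 3, 4, 5, 6, 7, 8, 9, 10}
B − D = {7}
A △ (B − D) = {5, 7, 8, 9, 10}
B − (A △ (B − D)) = {3, 6}
(C ∪ D) ∩ (B − (A △ (B − D))) = {3, 6}
(C △ (D ∪ B)) ∪ ((C ∪ D) ∩ (B − (A △ (B − D)))) = {1, 3, 4, 5, 6, 8}
|(C △ (D ∪ B)) ∪ ((C ∪ D) ∩ (B − (A △ (B − D))))| = 6

6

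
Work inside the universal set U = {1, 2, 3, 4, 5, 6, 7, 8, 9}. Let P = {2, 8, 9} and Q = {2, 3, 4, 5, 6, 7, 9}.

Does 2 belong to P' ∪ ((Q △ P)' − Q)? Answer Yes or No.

2 ∈ P, so 2 ∉ P'
2 ∈ Q and 2 ∈ P, so 2 ∉ Q △ P
2 ∈ (Q △ P)' since 2 ∉ (Q △ P)
2 ∈ (Q △ P)' and 2 ∈ Q, so 2 ∉ (Q △ P)' − Q
2 ∉ P' and 2 ∉ ((Q △ P)' − Q), so 2 ∉ P' ∪ ((Q △ P)' − Q)

No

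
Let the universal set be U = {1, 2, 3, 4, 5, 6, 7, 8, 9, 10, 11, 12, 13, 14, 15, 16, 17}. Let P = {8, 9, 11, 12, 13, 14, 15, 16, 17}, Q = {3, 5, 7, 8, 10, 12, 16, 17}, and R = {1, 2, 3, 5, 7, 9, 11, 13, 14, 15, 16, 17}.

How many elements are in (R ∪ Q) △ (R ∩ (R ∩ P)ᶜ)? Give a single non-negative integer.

10

R ∪ Q = {1, 2, 3, 5, 7, 8, 9, 10, 11, 12, 13, 14, 15, 16, 17}
R ∩ P = {9, 11, 13, 14, 15, 16, 17}
(R ∩ P)ᶜ = {1, 2, 3, 4, 5, 6, 7, 8, 10, 12}
R ∩ (R ∩ P)ᶜ = {1, 2, 3, 5, 7}
(R ∪ Q) △ (R ∩ (R ∩ P)ᶜ) = {8, 9, 10, 11, 12, 13, 14, 15, 16, 17}
|(R ∪ Q) △ (R ∩ (R ∩ P)ᶜ)| = 10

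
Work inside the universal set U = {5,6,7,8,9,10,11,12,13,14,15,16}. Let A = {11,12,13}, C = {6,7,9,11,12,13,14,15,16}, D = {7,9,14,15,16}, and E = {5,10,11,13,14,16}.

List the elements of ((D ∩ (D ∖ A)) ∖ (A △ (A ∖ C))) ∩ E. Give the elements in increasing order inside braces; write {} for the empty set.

D ∖ A = {7,9,14,15,16}
D ∩ (D ∖ A) = {7,9,14,15,16}
A ∖ C = {}
A △ (A ∖ C) = {11,12,13}
(D ∩ (D ∖ A)) ∖ (A △ (A ∖ C)) = {7,9,14,15,16}
((D ∩ (D ∖ A)) ∖ (A △ (A ∖ C))) ∩ E = {14,16}

{14,16}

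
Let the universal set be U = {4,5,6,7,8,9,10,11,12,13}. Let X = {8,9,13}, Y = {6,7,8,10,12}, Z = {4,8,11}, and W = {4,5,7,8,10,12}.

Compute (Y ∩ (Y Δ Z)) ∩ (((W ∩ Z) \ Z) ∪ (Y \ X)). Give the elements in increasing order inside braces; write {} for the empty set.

{6,7,10,12}

Y Δ Z = {4,6,7,10,11,12}
Y ∩ (Y Δ Z) = {6,7,10,12}
W ∩ Z = {4,8}
(W ∩ Z) \ Z = {}
Y \ X = {6,7,10,12}
((W ∩ Z) \ Z) ∪ (Y \ X) = {6,7,10,12}
(Y ∩ (Y Δ Z)) ∩ (((W ∩ Z) \ Z) ∪ (Y \ X)) = {6,7,10,12}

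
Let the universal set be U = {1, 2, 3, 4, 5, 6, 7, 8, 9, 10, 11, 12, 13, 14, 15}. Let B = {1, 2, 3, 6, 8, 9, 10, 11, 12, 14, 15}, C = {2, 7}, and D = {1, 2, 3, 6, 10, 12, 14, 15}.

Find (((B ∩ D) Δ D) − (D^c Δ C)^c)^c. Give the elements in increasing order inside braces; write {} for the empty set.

B ∩ D = {1, 2, 3, 6, 10, 12, 14, 15}
(B ∩ D) Δ D = {}
D^c = {4, 5, 7, 8, 9, 11, 13}
D^c Δ C = {2, 4, 5, 8, 9, 11, 13}
(D^c Δ C)^c = {1, 3, 6, 7, 10, 12, 14, 15}
((B ∩ D) Δ D) − (D^c Δ C)^c = {}
(((B ∩ D) Δ D) − (D^c Δ C)^c)^c = {1, 2, 3, 4, 5, 6, 7, 8, 9, 10, 11, 12, 13, 14, 15}

{1, 2, 3, 4, 5, 6, 7, 8, 9, 10, 11, 12, 13, 14, 15}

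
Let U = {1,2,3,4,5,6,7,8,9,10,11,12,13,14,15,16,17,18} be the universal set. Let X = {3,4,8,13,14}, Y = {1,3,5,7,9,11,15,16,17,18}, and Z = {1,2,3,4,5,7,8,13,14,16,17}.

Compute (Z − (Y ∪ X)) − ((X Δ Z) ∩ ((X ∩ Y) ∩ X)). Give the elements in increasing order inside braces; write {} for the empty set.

Y ∪ X = {1,3,4,5,7,8,9,11,13,14,15,16,17,18}
Z − (Y ∪ X) = {2}
X Δ Z = {1,2,5,7,16,17}
X ∩ Y = {3}
(X ∩ Y) ∩ X = {3}
(X Δ Z) ∩ ((X ∩ Y) ∩ X) = {}
(Z − (Y ∪ X)) − ((X Δ Z) ∩ ((X ∩ Y) ∩ X)) = {2}

{2}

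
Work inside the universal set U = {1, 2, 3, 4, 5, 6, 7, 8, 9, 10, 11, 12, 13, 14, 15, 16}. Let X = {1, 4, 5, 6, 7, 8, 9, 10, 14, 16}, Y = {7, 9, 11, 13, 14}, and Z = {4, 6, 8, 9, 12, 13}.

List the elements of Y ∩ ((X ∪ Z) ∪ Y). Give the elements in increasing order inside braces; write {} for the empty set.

{7, 9, 11, 13, 14}

X ∪ Z = {1, 4, 5, 6, 7, 8, 9, 10, 12, 13, 14, 16}
(X ∪ Z) ∪ Y = {1, 4, 5, 6, 7, 8, 9, 10, 11, 12, 13, 14, 16}
Y ∩ ((X ∪ Z) ∪ Y) = {7, 9, 11, 13, 14}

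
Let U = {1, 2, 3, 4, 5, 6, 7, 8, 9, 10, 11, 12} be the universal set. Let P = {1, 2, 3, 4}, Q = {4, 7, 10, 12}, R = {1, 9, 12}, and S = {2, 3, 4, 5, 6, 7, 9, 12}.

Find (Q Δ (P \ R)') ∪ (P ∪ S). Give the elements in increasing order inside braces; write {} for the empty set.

{1, 2, 3, 4, 5, 6, 7, 8, 9, 11, 12}

P \ R = {2, 3, 4}
(P \ R)' = {1, 5, 6, 7, 8, 9, 10, 11, 12}
Q Δ (P \ R)' = {1, 4, 5, 6, 8, 9, 11}
P ∪ S = {1, 2, 3, 4, 5, 6, 7, 9, 12}
(Q Δ (P \ R)') ∪ (P ∪ S) = {1, 2, 3, 4, 5, 6, 7, 8, 9, 11, 12}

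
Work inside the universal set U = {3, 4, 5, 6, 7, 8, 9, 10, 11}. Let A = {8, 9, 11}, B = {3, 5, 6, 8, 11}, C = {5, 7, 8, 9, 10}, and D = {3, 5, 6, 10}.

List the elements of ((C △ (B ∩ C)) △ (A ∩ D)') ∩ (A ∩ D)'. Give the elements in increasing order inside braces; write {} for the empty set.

{3, 4, 5, 6, 8, 11}

B ∩ C = {5, 8}
C △ (B ∩ C) = {7, 9, 10}
A ∩ D = {}
(A ∩ D)' = {3, 4, 5, 6, 7, 8, 9, 10, 11}
(C △ (B ∩ C)) △ (A ∩ D)' = {3, 4, 5, 6, 8, 11}
((C △ (B ∩ C)) △ (A ∩ D)') ∩ (A ∩ D)' = {3, 4, 5, 6, 8, 11}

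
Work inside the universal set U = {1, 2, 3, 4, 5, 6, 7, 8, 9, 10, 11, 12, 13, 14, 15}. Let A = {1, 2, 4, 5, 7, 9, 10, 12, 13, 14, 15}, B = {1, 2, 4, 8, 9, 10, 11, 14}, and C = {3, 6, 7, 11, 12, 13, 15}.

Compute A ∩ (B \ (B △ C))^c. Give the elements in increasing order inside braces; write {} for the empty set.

{1, 2, 4, 5, 7, 9, 10, 12, 13, 14, 15}

B △ C = {1, 2, 3, 4, 6, 7, 8, 9, 10, 12, 13, 14, 15}
B \ (B △ C) = {11}
(B \ (B △ C))^c = {1, 2, 3, 4, 5, 6, 7, 8, 9, 10, 12, 13, 14, 15}
A ∩ (B \ (B △ C))^c = {1, 2, 4, 5, 7, 9, 10, 12, 13, 14, 15}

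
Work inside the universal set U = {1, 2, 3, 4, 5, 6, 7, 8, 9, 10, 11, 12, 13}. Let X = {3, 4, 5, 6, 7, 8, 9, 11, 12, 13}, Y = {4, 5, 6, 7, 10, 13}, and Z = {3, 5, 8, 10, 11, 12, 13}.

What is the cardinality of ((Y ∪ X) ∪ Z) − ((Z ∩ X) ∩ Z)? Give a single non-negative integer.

Y ∪ X = {3, 4, 5, 6, 7, 8, 9, 10, 11, 12, 13}
(Y ∪ X) ∪ Z = {3, 4, 5, 6, 7, 8, 9, 10, 11, 12, 13}
Z ∩ X = {3, 5, 8, 11, 12, 13}
(Z ∩ X) ∩ Z = {3, 5, 8, 11, 12, 13}
((Y ∪ X) ∪ Z) − ((Z ∩ X) ∩ Z) = {4, 6, 7, 9, 10}
|((Y ∪ X) ∪ Z) − ((Z ∩ X) ∩ Z)| = 5

5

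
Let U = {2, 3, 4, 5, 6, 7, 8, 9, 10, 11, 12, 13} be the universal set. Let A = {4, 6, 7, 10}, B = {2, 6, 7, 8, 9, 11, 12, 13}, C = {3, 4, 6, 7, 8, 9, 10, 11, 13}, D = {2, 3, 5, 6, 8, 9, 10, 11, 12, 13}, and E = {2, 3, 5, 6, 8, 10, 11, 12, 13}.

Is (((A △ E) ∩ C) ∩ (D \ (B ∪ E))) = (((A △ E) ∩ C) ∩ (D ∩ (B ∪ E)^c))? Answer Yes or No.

Yes

A △ E = {2, 3, 4, 5, 7, 8, 11, 12, 13}
(A △ E) ∩ C = {3, 4, 7, 8, 11, 13}
B ∪ E = {2, 3, 5, 6, 7, 8, 9, 10, 11, 12, 13}
D \ (B ∪ E) = {}
((A △ E) ∩ C) ∩ (D \ (B ∪ E)) = {}
(B ∪ E)^c = {4}
D ∩ (B ∪ E)^c = {}
((A △ E) ∩ C) ∩ (D ∩ (B ∪ E)^c) = {}
Both equal {}, so ((A △ E) ∩ C) ∩ (D \ (B ∪ E)) = ((A △ E) ∩ C) ∩ (D ∩ (B ∪ E)^c).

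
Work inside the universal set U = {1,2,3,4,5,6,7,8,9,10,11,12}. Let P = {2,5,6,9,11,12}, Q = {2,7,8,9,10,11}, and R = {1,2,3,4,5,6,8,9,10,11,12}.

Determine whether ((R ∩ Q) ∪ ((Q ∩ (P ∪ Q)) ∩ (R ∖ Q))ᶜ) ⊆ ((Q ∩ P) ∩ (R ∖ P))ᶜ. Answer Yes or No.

Yes

R ∩ Q = {2,8,9,10,11}
P ∪ Q = {2,5,6,7,8,9,10,11,12}
Q ∩ (P ∪ Q) = {2,7,8,9,10,11}
R ∖ Q = {1,3,4,5,6,12}
(Q ∩ (P ∪ Q)) ∩ (R ∖ Q) = {}
((Q ∩ (P ∪ Q)) ∩ (R ∖ Q))ᶜ = {1,2,3,4,5,6,7,8,9,10,11,12}
(R ∩ Q) ∪ ((Q ∩ (P ∪ Q)) ∩ (R ∖ Q))ᶜ = {1,2,3,4,5,6,7,8,9,10,11,12}
Q ∩ P = {2,9,11}
R ∖ P = {1,3,4,8,10}
(Q ∩ P) ∩ (R ∖ P) = {}
((Q ∩ P) ∩ (R ∖ P))ᶜ = {1,2,3,4,5,6,7,8,9,10,11,12}
Every element of {1,2,3,4,5,6,7,8,9,10,11,12} is in {1,2,3,4,5,6,7,8,9,10,11,12}, so (R ∩ Q) ∪ ((Q ∩ (P ∪ Q)) ∩ (R ∖ Q))ᶜ ⊆ ((Q ∩ P) ∩ (R ∖ P))ᶜ.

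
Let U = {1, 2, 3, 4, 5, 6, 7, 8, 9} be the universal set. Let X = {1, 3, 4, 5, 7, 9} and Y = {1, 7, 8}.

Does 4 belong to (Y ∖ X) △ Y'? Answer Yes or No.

Yes

4 ∉ Y and 4 ∈ X, so 4 ∉ Y ∖ X
4 ∉ Y, so 4 ∈ Y'
4 ∉ (Y ∖ X) and 4 ∈ Y', so 4 ∈ (Y ∖ X) △ Y'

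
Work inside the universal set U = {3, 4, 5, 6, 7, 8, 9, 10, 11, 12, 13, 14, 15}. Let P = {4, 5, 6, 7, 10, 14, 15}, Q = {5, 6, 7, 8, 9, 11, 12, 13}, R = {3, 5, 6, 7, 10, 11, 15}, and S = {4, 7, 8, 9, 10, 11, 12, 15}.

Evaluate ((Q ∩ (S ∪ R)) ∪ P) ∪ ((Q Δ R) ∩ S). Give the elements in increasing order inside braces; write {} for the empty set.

S ∪ R = {3, 4, 5, 6, 7, 8, 9, 10, 11, 12, 15}
Q ∩ (S ∪ R) = {5, 6, 7, 8, 9, 11, 12}
(Q ∩ (S ∪ R)) ∪ P = {4, 5, 6, 7, 8, 9, 10, 11, 12, 14, 15}
Q Δ R = {3, 8, 9, 10, 12, 13, 15}
(Q Δ R) ∩ S = {8, 9, 10, 12, 15}
((Q ∩ (S ∪ R)) ∪ P) ∪ ((Q Δ R) ∩ S) = {4, 5, 6, 7, 8, 9, 10, 11, 12, 14, 15}

{4, 5, 6, 7, 8, 9, 10, 11, 12, 14, 15}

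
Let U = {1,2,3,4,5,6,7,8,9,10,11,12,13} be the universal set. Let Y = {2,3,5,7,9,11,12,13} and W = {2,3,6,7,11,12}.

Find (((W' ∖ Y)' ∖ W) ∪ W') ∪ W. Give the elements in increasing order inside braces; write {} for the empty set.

W' = {1,4,5,8,9,10,13}
W' ∖ Y = {1,4,8,10}
(W' ∖ Y)' = {2,3,5,6,7,9,11,12,13}
(W' ∖ Y)' ∖ W = {5,9,13}
((W' ∖ Y)' ∖ W) ∪ W' = {1,4,5,8,9,10,13}
(((W' ∖ Y)' ∖ W) ∪ W') ∪ W = {1,2,3,4,5,6,7,8,9,10,11,12,13}

{1,2,3,4,5,6,7,8,9,10,11,12,13}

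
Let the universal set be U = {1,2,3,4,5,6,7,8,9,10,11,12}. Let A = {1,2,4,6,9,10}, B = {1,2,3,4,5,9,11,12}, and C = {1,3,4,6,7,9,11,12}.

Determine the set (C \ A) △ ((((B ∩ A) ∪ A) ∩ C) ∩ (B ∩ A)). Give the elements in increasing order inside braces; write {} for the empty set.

{1,3,4,7,9,11,12}

C \ A = {3,7,11,12}
B ∩ A = {1,2,4,9}
(B ∩ A) ∪ A = {1,2,4,6,9,10}
((B ∩ A) ∪ A) ∩ C = {1,4,6,9}
(((B ∩ A) ∪ A) ∩ C) ∩ (B ∩ A) = {1,4,9}
(C \ A) △ ((((B ∩ A) ∪ A) ∩ C) ∩ (B ∩ A)) = {1,3,4,7,9,11,12}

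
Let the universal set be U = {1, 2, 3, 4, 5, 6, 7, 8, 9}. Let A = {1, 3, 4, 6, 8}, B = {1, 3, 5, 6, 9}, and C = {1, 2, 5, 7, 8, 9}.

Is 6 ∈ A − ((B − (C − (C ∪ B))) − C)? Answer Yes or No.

No

6 ∉ C and 6 ∈ B, so 6 ∈ C ∪ B
6 ∉ C and 6 ∈ (C ∪ B), so 6 ∉ C − (C ∪ B)
6 ∈ B and 6 ∉ (C − (C ∪ B)), so 6 ∈ B − (C − (C ∪ B))
6 ∈ (B − (C − (C ∪ B))) and 6 ∉ C, so 6 ∈ (B − (C − (C ∪ B))) − C
6 ∈ A and 6 ∈ ((B − (C − (C ∪ B))) − C), so 6 ∉ A − ((B − (C − (C ∪ B))) − C)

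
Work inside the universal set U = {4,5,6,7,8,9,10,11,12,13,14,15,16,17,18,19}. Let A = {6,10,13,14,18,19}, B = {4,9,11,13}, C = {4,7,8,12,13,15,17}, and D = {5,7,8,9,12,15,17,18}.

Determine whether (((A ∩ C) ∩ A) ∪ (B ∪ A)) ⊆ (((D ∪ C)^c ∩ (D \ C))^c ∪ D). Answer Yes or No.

A ∩ C = {13}
(A ∩ C) ∩ A = {13}
B ∪ A = {4,6,9,10,11,13,14,18,19}
((A ∩ C) ∩ A) ∪ (B ∪ A) = {4,6,9,10,11,13,14,18,19}
D ∪ C = {4,5,7,8,9,12,13,15,17,18}
(D ∪ C)^c = {6,10,11,14,16,19}
D \ C = {5,9,18}
(D ∪ C)^c ∩ (D \ C) = {}
((D ∪ C)^c ∩ (D \ C))^c = {4,5,6,7,8,9,10,11,12,13,14,15,16,17,18,19}
((D ∪ C)^c ∩ (D \ C))^c ∪ D = {4,5,6,7,8,9,10,11,12,13,14,15,16,17,18,19}
Every element of {4,6,9,10,11,13,14,18,19} is in {4,5,6,7,8,9,10,11,12,13,14,15,16,17,18,19}, so ((A ∩ C) ∩ A) ∪ (B ∪ A) ⊆ ((D ∪ C)^c ∩ (D \ C))^c ∪ D.

Yes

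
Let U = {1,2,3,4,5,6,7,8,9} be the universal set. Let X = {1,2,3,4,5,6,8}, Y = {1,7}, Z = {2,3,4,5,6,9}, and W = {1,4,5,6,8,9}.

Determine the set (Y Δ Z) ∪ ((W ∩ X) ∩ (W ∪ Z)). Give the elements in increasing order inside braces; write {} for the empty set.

{1,2,3,4,5,6,7,8,9}

Y Δ Z = {1,2,3,4,5,6,7,9}
W ∩ X = {1,4,5,6,8}
W ∪ Z = {1,2,3,4,5,6,8,9}
(W ∩ X) ∩ (W ∪ Z) = {1,4,5,6,8}
(Y Δ Z) ∪ ((W ∩ X) ∩ (W ∪ Z)) = {1,2,3,4,5,6,7,8,9}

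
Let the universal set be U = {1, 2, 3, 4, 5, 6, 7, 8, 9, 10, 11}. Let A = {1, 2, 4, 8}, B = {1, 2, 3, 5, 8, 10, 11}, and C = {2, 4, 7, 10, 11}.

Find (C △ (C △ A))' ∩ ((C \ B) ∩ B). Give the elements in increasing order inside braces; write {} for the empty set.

C △ A = {1, 7, 8, 10, 11}
C △ (C △ A) = {1, 2, 4, 8}
(C △ (C △ A))' = {3, 5, 6, 7, 9, 10, 11}
C \ B = {4, 7}
(C \ B) ∩ B = {}
(C △ (C △ A))' ∩ ((C \ B) ∩ B) = {}

{}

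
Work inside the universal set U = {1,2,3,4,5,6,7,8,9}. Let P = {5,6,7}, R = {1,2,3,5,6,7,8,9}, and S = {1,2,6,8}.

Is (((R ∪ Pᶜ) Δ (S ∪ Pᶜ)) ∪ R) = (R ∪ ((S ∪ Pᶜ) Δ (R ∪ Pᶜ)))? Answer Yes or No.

Yes

Pᶜ = {1,2,3,4,8,9}
R ∪ Pᶜ = {1,2,3,4,5,6,7,8,9}
S ∪ Pᶜ = {1,2,3,4,6,8,9}
(R ∪ Pᶜ) Δ (S ∪ Pᶜ) = {5,7}
((R ∪ Pᶜ) Δ (S ∪ Pᶜ)) ∪ R = {1,2,3,5,6,7,8,9}
(S ∪ Pᶜ) Δ (R ∪ Pᶜ) = {5,7}
R ∪ ((S ∪ Pᶜ) Δ (R ∪ Pᶜ)) = {1,2,3,5,6,7,8,9}
Both equal {1,2,3,5,6,7,8,9}, so ((R ∪ Pᶜ) Δ (S ∪ Pᶜ)) ∪ R = R ∪ ((S ∪ Pᶜ) Δ (R ∪ Pᶜ)).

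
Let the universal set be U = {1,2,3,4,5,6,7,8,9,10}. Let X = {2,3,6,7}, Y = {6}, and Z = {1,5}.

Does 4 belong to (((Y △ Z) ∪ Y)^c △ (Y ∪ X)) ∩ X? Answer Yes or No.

No

4 ∉ Y and 4 ∉ Z, so 4 ∉ Y △ Z
4 ∉ (Y △ Z) and 4 ∉ Y, so 4 ∉ (Y △ Z) ∪ Y
4 ∈ ((Y △ Z) ∪ Y)^c since 4 ∉ ((Y △ Z) ∪ Y)
4 ∉ Y and 4 ∉ X, so 4 ∉ Y ∪ X
4 ∈ ((Y △ Z) ∪ Y)^c and 4 ∉ (Y ∪ X), so 4 ∈ ((Y △ Z) ∪ Y)^c △ (Y ∪ X)
4 ∈ (((Y △ Z) ∪ Y)^c △ (Y ∪ X)) and 4 ∉ X, so 4 ∉ (((Y △ Z) ∪ Y)^c △ (Y ∪ X)) ∩ X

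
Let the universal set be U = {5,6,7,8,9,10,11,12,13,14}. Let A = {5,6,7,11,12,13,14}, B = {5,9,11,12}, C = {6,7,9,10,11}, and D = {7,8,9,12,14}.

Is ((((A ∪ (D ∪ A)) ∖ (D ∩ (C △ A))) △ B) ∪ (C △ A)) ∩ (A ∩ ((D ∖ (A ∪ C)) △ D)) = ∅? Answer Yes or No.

No

D ∪ A = {5,6,7,8,9,11,12,13,14}
A ∪ (D ∪ A) = {5,6,7,8,9,11,12,13,14}
C △ A = {5,9,10,12,13,14}
D ∩ (C △ A) = {9,12,14}
(A ∪ (D ∪ A)) ∖ (D ∩ (C △ A)) = {5,6,7,8,11,13}
((A ∪ (D ∪ A)) ∖ (D ∩ (C △ A))) △ B = {6,7,8,9,12,13}
(((A ∪ (D ∪ A)) ∖ (D ∩ (C △ A))) △ B) ∪ (C △ A) = {5,6,7,8,9,10,12,13,14}
A ∪ C = {5,6,7,9,10,11,12,13,14}
D ∖ (A ∪ C) = {8}
(D ∖ (A ∪ C)) △ D = {7,9,12,14}
A ∩ ((D ∖ (A ∪ C)) △ D) = {7,12,14}
7 lies in both, so they are not disjoint.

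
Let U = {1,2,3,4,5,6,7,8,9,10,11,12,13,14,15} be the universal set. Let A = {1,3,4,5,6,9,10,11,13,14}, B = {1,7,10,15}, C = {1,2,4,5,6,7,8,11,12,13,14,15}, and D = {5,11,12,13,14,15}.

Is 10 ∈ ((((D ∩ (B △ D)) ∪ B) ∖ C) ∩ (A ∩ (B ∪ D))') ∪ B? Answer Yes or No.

10 ∈ B and 10 ∉ D, so 10 ∈ B △ D
10 ∉ D and 10 ∈ (B △ D), so 10 ∉ D ∩ (B △ D)
10 ∉ (D ∩ (B △ D)) and 10 ∈ B, so 10 ∈ (D ∩ (B △ D)) ∪ B
10 ∈ ((D ∩ (B △ D)) ∪ B) and 10 ∉ C, so 10 ∈ ((D ∩ (B △ D)) ∪ B) ∖ C
10 ∈ B and 10 ∉ D, so 10 ∈ B ∪ D
10 ∈ A and 10 ∈ (B ∪ D), so 10 ∈ A ∩ (B ∪ D)
10 ∉ (A ∩ (B ∪ D))' since 10 ∈ (A ∩ (B ∪ D))
10 ∈ (((D ∩ (B △ D)) ∪ B) ∖ C) and 10 ∉ (A ∩ (B ∪ D))', so 10 ∉ (((D ∩ (B △ D)) ∪ B) ∖ C) ∩ (A ∩ (B ∪ D))'
10 ∉ ((((D ∩ (B △ D)) ∪ B) ∖ C) ∩ (A ∩ (B ∪ D))') and 10 ∈ B, so 10 ∈ ((((D ∩ (B △ D)) ∪ B) ∖ C) ∩ (A ∩ (B ∪ D))') ∪ B

Yes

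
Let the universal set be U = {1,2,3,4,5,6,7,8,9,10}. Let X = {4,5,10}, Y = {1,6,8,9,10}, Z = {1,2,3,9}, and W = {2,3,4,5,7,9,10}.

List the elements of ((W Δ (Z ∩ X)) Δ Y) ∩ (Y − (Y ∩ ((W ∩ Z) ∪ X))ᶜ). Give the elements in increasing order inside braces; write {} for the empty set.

{}

Z ∩ X = {}
W Δ (Z ∩ X) = {2,3,4,5,7,9,10}
(W Δ (Z ∩ X)) Δ Y = {1,2,3,4,5,6,7,8}
W ∩ Z = {2,3,9}
(W ∩ Z) ∪ X = {2,3,4,5,9,10}
Y ∩ ((W ∩ Z) ∪ X) = {9,10}
(Y ∩ ((W ∩ Z) ∪ X))ᶜ = {1,2,3,4,5,6,7,8}
Y − (Y ∩ ((W ∩ Z) ∪ X))ᶜ = {9,10}
((W Δ (Z ∩ X)) Δ Y) ∩ (Y − (Y ∩ ((W ∩ Z) ∪ X))ᶜ) = {}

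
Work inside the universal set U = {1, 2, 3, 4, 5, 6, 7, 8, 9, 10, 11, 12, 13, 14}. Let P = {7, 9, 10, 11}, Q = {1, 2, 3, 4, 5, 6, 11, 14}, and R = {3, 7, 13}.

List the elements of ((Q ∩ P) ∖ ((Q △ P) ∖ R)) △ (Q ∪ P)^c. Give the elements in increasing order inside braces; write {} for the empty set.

{8, 11, 12, 13}

Q ∩ P = {11}
Q △ P = {1, 2, 3, 4, 5, 6, 7, 9, 10, 14}
(Q △ P) ∖ R = {1, 2, 4, 5, 6, 9, 10, 14}
(Q ∩ P) ∖ ((Q △ P) ∖ R) = {11}
Q ∪ P = {1, 2, 3, 4, 5, 6, 7, 9, 10, 11, 14}
(Q ∪ P)^c = {8, 12, 13}
((Q ∩ P) ∖ ((Q △ P) ∖ R)) △ (Q ∪ P)^c = {8, 11, 12, 13}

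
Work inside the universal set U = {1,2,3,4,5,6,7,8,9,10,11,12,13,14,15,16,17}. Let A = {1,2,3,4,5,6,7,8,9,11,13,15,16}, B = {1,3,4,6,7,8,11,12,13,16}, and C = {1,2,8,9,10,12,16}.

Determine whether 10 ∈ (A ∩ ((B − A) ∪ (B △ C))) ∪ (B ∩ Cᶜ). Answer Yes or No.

10 ∉ B and 10 ∉ A, so 10 ∉ B − A
10 ∉ B and 10 ∈ C, so 10 ∈ B △ C
10 ∉ (B − A) and 10 ∈ (B △ C), so 10 ∈ (B − A) ∪ (B △ C)
10 ∉ A and 10 ∈ ((B − A) ∪ (B △ C)), so 10 ∉ A ∩ ((B − A) ∪ (B △ C))
10 ∈ C, so 10 ∉ Cᶜ
10 ∉ B and 10 ∉ Cᶜ, so 10 ∉ B ∩ Cᶜ
10 ∉ (A ∩ ((B − A) ∪ (B △ C))) and 10 ∉ (B ∩ Cᶜ), so 10 ∉ (A ∩ ((B − A) ∪ (B △ C))) ∪ (B ∩ Cᶜ)

No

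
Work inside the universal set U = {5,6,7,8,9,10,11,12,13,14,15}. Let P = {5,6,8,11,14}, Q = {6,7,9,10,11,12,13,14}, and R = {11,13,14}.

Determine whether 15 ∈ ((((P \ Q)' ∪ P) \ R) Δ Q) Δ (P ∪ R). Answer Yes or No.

15 ∉ P and 15 ∉ Q, so 15 ∉ P \ Q
15 ∈ (P \ Q)' since 15 ∉ (P \ Q)
15 ∈ (P \ Q)' and 15 ∉ P, so 15 ∈ (P \ Q)' ∪ P
15 ∈ ((P \ Q)' ∪ P) and 15 ∉ R, so 15 ∈ ((P \ Q)' ∪ P) \ R
15 ∈ (((P \ Q)' ∪ P) \ R) and 15 ∉ Q, so 15 ∈ (((P \ Q)' ∪ P) \ R) Δ Q
15 ∉ P and 15 ∉ R, so 15 ∉ P ∪ R
15 ∈ ((((P \ Q)' ∪ P) \ R) Δ Q) and 15 ∉ (P ∪ R), so 15 ∈ ((((P \ Q)' ∪ P) \ R) Δ Q) Δ (P ∪ R)

Yes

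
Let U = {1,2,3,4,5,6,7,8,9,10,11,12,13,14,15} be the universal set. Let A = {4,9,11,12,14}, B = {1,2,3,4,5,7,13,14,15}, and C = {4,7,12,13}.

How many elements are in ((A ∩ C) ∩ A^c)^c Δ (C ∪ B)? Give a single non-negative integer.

5

A ∩ C = {4,12}
A^c = {1,2,3,5,6,7,8,10,13,15}
(A ∩ C) ∩ A^c = {}
((A ∩ C) ∩ A^c)^c = {1,2,3,4,5,6,7,8,9,10,11,12,13,14,15}
C ∪ B = {1,2,3,4,5,7,12,13,14,15}
((A ∩ C) ∩ A^c)^c Δ (C ∪ B) = {6,8,9,10,11}
|((A ∩ C) ∩ A^c)^c Δ (C ∪ B)| = 5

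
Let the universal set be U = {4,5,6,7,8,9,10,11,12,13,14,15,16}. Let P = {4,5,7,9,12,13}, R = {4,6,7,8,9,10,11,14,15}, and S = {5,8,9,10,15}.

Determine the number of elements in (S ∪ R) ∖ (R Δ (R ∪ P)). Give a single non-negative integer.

9

S ∪ R = {4,5,6,7,8,9,10,11,14,15}
R ∪ P = {4,5,6,7,8,9,10,11,12,13,14,15}
R Δ (R ∪ P) = {5,12,13}
(S ∪ R) ∖ (R Δ (R ∪ P)) = {4,6,7,8,9,10,11,14,15}
|(S ∪ R) ∖ (R Δ (R ∪ P))| = 9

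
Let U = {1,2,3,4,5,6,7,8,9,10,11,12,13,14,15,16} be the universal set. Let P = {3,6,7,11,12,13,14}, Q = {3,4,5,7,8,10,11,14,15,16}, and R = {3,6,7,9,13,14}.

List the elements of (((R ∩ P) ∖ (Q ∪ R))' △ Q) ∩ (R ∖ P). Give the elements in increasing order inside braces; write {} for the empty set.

{9}

R ∩ P = {3,6,7,13,14}
Q ∪ R = {3,4,5,6,7,8,9,10,11,13,14,15,16}
(R ∩ P) ∖ (Q ∪ R) = {}
((R ∩ P) ∖ (Q ∪ R))' = {1,2,3,4,5,6,7,8,9,10,11,12,13,14,15,16}
((R ∩ P) ∖ (Q ∪ R))' △ Q = {1,2,6,9,12,13}
R ∖ P = {9}
(((R ∩ P) ∖ (Q ∪ R))' △ Q) ∩ (R ∖ P) = {9}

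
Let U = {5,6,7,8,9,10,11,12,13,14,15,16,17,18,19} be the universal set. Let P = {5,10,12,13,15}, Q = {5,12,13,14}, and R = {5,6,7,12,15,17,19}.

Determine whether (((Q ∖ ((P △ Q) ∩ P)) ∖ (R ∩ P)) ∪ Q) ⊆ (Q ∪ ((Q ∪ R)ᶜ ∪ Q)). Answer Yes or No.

P △ Q = {10,14,15}
(P △ Q) ∩ P = {10,15}
Q ∖ ((P △ Q) ∩ P) = {5,12,13,14}
R ∩ P = {5,12,15}
(Q ∖ ((P △ Q) ∩ P)) ∖ (R ∩ P) = {13,14}
((Q ∖ ((P △ Q) ∩ P)) ∖ (R ∩ P)) ∪ Q = {5,12,13,14}
Q ∪ R = {5,6,7,12,13,14,15,17,19}
(Q ∪ R)ᶜ = {8,9,10,11,16,18}
(Q ∪ R)ᶜ ∪ Q = {5,8,9,10,11,12,13,14,16,18}
Q ∪ ((Q ∪ R)ᶜ ∪ Q) = {5,8,9,10,11,12,13,14,16,18}
Every element of {5,12,13,14} is in {5,8,9,10,11,12,13,14,16,18}, so ((Q ∖ ((P △ Q) ∩ P)) ∖ (R ∩ P)) ∪ Q ⊆ Q ∪ ((Q ∪ R)ᶜ ∪ Q).

Yes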